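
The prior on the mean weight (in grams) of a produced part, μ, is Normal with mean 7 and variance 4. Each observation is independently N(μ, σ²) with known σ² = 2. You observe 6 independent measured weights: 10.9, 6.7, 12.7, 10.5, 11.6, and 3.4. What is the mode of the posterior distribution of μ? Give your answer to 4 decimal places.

n = 6; x̄ = (10.9 + 6.7 + 12.7 + 10.5 + 11.6 + 3.4)/6 = 55.8/6 = 9.3.
For a Normal prior and Normal likelihood with known variance, the posterior is Normal; its mode equals its mean, the precision-weighted average.
Prior precision 1/σ₀² = 1/4 = 0.25; data precision n/σ² = 6/2 = 3.
μ̂ = (0.25·7 + 3·9.3) / (0.25 + 3) = 29.65/3.25 = 593/65 ≈ 9.1231.

μ̂_MAP = 9.1231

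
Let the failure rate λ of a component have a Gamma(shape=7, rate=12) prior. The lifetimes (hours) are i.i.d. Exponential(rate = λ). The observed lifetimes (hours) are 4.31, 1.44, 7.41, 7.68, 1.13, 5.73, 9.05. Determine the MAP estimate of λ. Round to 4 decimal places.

λ̂_MAP = 0.2667

The Exponential(rate=λ) likelihood is ∝ λ^n e^(−λΣtᵢ). Here n = 7 and Σtᵢ = 4.31 + 1.44 + 7.41 + 7.68 + 1.13 + 5.73 + 9.05 = 36.75.
Posterior ∝ λ^6e^(−12λ) · λ^7e^(−36.75λ) = λ^13e^(−48.75λ), i.e. Gamma(14, 48.75).
Mode = (a−1)/b = 13/48.75 ≈ 0.2667.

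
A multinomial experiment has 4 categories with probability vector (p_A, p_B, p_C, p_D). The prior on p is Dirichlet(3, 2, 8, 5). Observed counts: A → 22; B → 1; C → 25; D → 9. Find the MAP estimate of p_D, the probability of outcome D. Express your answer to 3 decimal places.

The posterior is Dirichlet(αᵢ + nᵢ) = Dirichlet(25, 3, 33, 14).
For a Dirichlet(a₁,…,a_K) with all aᵢ > 1, the mode has j-th component (aⱼ − 1)/(Σaᵢ − K).
Here Σaᵢ = 75 and K = 4, so p_D = (14 − 1)/(75 − 4) = 13/71 ≈ 0.183.

MAP estimate of p_D = 0.183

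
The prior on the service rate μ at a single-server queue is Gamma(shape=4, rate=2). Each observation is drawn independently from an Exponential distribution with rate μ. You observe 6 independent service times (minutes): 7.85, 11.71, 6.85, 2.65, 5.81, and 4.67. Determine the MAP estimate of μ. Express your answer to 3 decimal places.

The Exponential(rate=μ) likelihood is ∝ μ^n e^(−μΣtᵢ). Here n = 6 and Σtᵢ = 7.85 + 11.71 + 6.85 + 2.65 + 5.81 + 4.67 = 39.54.
Posterior ∝ μ^3e^(−2μ) · μ^6e^(−39.54μ) = μ^9e^(−41.54μ), i.e. Gamma(10, 41.54).
Mode = (a−1)/b = 9/41.54 ≈ 0.217.

μ̂_MAP = 0.217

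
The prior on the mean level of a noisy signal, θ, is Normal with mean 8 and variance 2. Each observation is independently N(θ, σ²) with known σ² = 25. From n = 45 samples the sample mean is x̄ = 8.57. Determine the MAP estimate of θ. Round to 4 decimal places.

θ̂_MAP = 8.4461

n = 45, x̄ = 8.57.
For a Normal prior and Normal likelihood with known variance, the posterior is Normal; its mode equals its mean, the precision-weighted average.
Prior precision 1/σ₀² = 1/2 = 0.5; data precision n/σ² = 45/25 = 1.8.
θ̂ = (0.5·8 + 1.8·8.57) / (0.5 + 1.8) = 19.426/2.3 = 9713/1150 ≈ 8.4461.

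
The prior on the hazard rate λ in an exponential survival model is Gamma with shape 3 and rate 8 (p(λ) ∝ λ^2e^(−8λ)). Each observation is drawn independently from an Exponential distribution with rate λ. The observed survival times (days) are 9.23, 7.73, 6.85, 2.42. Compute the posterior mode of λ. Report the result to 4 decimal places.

The Exponential(rate=λ) likelihood is ∝ λ^n e^(−λΣtᵢ). Here n = 4 and Σtᵢ = 9.23 + 7.73 + 6.85 + 2.42 = 26.23.
Posterior ∝ λ^2e^(−8λ) · λ^4e^(−26.23λ) = λ^6e^(−34.23λ), i.e. Gamma(7, 34.23).
Mode = (a−1)/b = 6/34.23 ≈ 0.1753.

λ̂_MAP = 0.1753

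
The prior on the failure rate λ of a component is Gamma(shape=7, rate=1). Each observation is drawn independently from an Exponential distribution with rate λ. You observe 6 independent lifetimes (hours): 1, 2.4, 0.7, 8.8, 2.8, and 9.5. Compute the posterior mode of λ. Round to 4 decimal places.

λ̂_MAP = 0.4580

The Exponential(rate=λ) likelihood is ∝ λ^n e^(−λΣtᵢ). Here n = 6 and Σtᵢ = 1 + 2.4 + 0.7 + 8.8 + 2.8 + 9.5 = 25.2.
Posterior ∝ λ^6e^(−1λ) · λ^6e^(−25.2λ) = λ^12e^(−26.2λ), i.e. Gamma(13, 26.2).
Mode = (a−1)/b = 12/26.2 ≈ 0.4580.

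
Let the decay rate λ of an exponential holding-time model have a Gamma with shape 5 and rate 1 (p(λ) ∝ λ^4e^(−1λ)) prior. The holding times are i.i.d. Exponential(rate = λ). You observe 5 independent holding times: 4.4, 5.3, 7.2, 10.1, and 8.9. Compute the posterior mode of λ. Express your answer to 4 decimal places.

λ̂_MAP = 0.2439

The Exponential(rate=λ) likelihood is ∝ λ^n e^(−λΣtᵢ). Here n = 5 and Σtᵢ = 4.4 + 5.3 + 7.2 + 10.1 + 8.9 = 35.9.
Posterior ∝ λ^4e^(−1λ) · λ^5e^(−35.9λ) = λ^9e^(−36.9λ), i.e. Gamma(10, 36.9).
Mode = (a−1)/b = 9/36.9 ≈ 0.2439.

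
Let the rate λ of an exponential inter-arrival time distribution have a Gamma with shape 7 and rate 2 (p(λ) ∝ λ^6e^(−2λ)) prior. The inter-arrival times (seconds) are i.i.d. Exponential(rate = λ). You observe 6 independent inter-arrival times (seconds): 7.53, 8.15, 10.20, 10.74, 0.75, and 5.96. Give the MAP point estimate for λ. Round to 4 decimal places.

The Exponential(rate=λ) likelihood is ∝ λ^n e^(−λΣtᵢ). Here n = 6 and Σtᵢ = 7.53 + 8.15 + 10.20 + 10.74 + 0.75 + 5.96 = 43.33.
Posterior ∝ λ^6e^(−2λ) · λ^6e^(−43.33λ) = λ^12e^(−45.33λ), i.e. Gamma(13, 45.33).
Mode = (a−1)/b = 12/45.33 ≈ 0.2647.

λ̂_MAP = 0.2647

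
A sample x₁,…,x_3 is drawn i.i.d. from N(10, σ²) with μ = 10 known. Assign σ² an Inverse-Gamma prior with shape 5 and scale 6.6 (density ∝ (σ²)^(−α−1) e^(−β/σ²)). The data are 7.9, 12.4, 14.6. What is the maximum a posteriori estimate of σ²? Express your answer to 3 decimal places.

Sum of squared deviations about the known mean: SS = (7.9−10)² + (12.4−10)² + (14.6−10)² = 31.33.
The Normal likelihood contributes (σ²)^(−n/2) exp(−SS/(2σ²)), so the posterior is Inverse-Gamma(α + n/2, β + SS/2) = Inverse-Gamma(6.5, 22.265).
The mode of Inverse-Gamma(a, b) is b/(a+1) = 22.265/7.5 ≈ 2.969.

σ̂²_MAP = 2.969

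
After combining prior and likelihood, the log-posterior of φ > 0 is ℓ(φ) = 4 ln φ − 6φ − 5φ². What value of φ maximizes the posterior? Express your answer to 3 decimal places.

ℓ'(φ) = 4/φ − 6 − 10φ. Setting this to zero and multiplying by φ: 10φ² + 6φ − 4 = 0.
φ = (−6 + √(6² + 4·10·4)) / (2·10) = (−6 + √196) / 20 = (−6 + 14)/20 = 2/5.
ℓ''(φ) = −4/φ² − 10 < 0, confirming a maximum.

φ̂_MAP = 0.400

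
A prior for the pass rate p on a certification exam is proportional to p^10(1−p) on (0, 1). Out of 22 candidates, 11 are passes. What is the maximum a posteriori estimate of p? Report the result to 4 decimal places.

The prior density ∝ p^10(1−p)^1 is the kernel of Beta(11, 2).
Data: 11 successes in 22 trials. The binomial likelihood contributes p^11(1−p)^11, so the posterior is Beta(11+11, 2+11) = Beta(22, 13).
For Beta(a, b) with a, b > 1 the mode is (a−1)/(a+b−2) = 21/33 ≈ 0.6364.

p̂_MAP = 0.6364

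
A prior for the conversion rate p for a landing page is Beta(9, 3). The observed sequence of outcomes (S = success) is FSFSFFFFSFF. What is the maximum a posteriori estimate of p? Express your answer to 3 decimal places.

p̂_MAP = 0.524

Prior: Beta(9, 3).
Data: 3 successes in 11 trials (from the sequence). The binomial likelihood contributes p^3(1−p)^8, so the posterior is Beta(9+3, 3+8) = Beta(12, 11).
For Beta(a, b) with a, b > 1 the mode is (a−1)/(a+b−2) = 11/21 ≈ 0.524.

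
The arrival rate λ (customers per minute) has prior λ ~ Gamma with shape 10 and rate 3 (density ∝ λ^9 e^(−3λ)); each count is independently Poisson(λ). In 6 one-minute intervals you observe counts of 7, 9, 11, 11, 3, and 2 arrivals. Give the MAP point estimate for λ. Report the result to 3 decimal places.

Σxᵢ = 7+9+11+11+3+2 = 43, with n = 6.
Posterior ∝ λ^9e^(−3λ) · λ^43e^(−6λ) = λ^52e^(−9λ), i.e. Gamma(shape=53, rate=9).
The mode of a Gamma(a, b) with a ≥ 1 (shape–rate) is (a−1)/b = 52/9 ≈ 5.778.

λ̂_MAP = 5.778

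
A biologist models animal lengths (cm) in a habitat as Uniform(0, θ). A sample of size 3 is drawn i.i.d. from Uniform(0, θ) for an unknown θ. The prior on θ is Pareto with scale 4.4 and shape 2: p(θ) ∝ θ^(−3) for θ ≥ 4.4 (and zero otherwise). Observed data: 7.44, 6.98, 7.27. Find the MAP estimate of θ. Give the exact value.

θ̂_MAP = 7.44

The Uniform(0, θ) likelihood is θ^(−n) for θ ≥ max(xᵢ), zero otherwise. Here max(xᵢ) = 7.44.
Posterior ∝ θ^(−3) · θ^(−3) = θ^(−6) on θ ≥ max(4.4, 7.44) = 7.44.
This density is strictly decreasing in θ, so the posterior mode lies at the lower boundary of the support.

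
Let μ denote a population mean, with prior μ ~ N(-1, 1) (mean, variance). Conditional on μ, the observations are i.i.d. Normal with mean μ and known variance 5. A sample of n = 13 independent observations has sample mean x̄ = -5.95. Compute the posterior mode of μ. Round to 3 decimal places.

μ̂_MAP = -4.575

n = 13, x̄ = -5.95.
For a Normal prior and Normal likelihood with known variance, the posterior is Normal; its mode equals its mean, the precision-weighted average.
Prior precision 1/σ₀² = 1/1 = 1; data precision n/σ² = 13/5 = 2.6.
μ̂ = (1·(-1) + 2.6·(-5.95)) / (1 + 2.6) = (-16.47)/3.6 = -4.575.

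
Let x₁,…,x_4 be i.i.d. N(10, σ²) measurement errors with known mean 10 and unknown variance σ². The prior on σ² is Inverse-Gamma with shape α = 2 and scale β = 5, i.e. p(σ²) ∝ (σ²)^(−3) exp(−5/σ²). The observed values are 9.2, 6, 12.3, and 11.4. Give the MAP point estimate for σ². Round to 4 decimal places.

Sum of squared deviations about the known mean: SS = (9.2−10)² + (6−10)² + (12.3−10)² + (11.4−10)² = 23.89.
The Normal likelihood contributes (σ²)^(−n/2) exp(−SS/(2σ²)), so the posterior is Inverse-Gamma(α + n/2, β + SS/2) = Inverse-Gamma(4, 16.945).
The mode of Inverse-Gamma(a, b) is b/(a+1) = 16.945/5 ≈ 3.3890.

σ̂²_MAP = 3.3890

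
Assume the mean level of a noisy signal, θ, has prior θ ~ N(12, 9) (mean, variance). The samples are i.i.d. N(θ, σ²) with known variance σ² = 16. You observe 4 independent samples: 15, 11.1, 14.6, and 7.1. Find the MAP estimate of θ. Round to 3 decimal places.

θ̂_MAP = 11.965

n = 4; x̄ = (15 + 11.1 + 14.6 + 7.1)/4 = 47.8/4 = 11.95.
For a Normal prior and Normal likelihood with known variance, the posterior is Normal; its mode equals its mean, the precision-weighted average.
Prior precision 1/σ₀² = 1/9; data precision n/σ² = 4/16 = 0.25.
θ̂ = ((1/9)·12 + 0.25·11.95) / (1/9 + 0.25) = (1037/240)/(13/36) = 3111/260 ≈ 11.965.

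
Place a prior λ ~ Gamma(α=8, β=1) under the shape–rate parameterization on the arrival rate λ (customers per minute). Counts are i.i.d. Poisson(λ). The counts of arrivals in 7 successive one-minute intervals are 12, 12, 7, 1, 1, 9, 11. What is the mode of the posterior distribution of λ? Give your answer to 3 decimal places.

λ̂_MAP = 7.500

Σxᵢ = 12+12+7+1+1+9+11 = 53, with n = 7.
Posterior ∝ λ^7e^(−1λ) · λ^53e^(−7λ) = λ^60e^(−8λ), i.e. Gamma(shape=61, rate=8).
The mode of a Gamma(a, b) with a ≥ 1 (shape–rate) is (a−1)/b = 60/8 ≈ 7.500.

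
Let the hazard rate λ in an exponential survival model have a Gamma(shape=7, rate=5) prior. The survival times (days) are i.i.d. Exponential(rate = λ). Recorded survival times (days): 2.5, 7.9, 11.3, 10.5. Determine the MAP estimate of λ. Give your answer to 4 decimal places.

λ̂_MAP = 0.2688

The Exponential(rate=λ) likelihood is ∝ λ^n e^(−λΣtᵢ). Here n = 4 and Σtᵢ = 2.5 + 7.9 + 11.3 + 10.5 = 32.2.
Posterior ∝ λ^6e^(−5λ) · λ^4e^(−32.2λ) = λ^10e^(−37.2λ), i.e. Gamma(11, 37.2).
Mode = (a−1)/b = 10/37.2 ≈ 0.2688.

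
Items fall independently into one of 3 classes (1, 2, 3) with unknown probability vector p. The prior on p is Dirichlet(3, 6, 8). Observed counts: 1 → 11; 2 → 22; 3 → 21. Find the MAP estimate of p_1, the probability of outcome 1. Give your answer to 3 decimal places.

The posterior is Dirichlet(αᵢ + nᵢ) = Dirichlet(14, 28, 29).
For a Dirichlet(a₁,…,a_K) with all aᵢ > 1, the mode has j-th component (aⱼ − 1)/(Σaᵢ − K).
Here Σaᵢ = 71 and K = 3, so p_1 = (14 − 1)/(71 − 3) = 13/68 ≈ 0.191.

MAP estimate: 0.191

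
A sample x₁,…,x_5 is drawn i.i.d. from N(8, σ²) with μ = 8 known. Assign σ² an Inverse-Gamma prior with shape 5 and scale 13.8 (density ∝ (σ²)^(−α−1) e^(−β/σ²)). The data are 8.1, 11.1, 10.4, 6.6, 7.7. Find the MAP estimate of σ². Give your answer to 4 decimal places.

Sum of squared deviations about the known mean: SS = (8.1−8)² + (11.1−8)² + (10.4−8)² + (6.6−8)² + (7.7−8)² = 17.43.
The Normal likelihood contributes (σ²)^(−n/2) exp(−SS/(2σ²)), so the posterior is Inverse-Gamma(α + n/2, β + SS/2) = Inverse-Gamma(7.5, 22.515).
The mode of Inverse-Gamma(a, b) is b/(a+1) = 22.515/8.5 ≈ 2.6488.

σ̂²_MAP = 2.6488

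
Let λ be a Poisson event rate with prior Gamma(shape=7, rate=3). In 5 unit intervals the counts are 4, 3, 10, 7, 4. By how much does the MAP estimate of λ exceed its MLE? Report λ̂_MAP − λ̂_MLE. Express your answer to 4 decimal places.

MAP − MLE = -1.3500

Σxᵢ = 28. Posterior is Gamma(35, 8); MAP = (35−1)/8 = 34/8 ≈ 4.25000.
MLE = x̄ = 28/5 ≈ 5.60000.
Difference = 34/8 − 28/5 = -27/20 ≈ -1.3500.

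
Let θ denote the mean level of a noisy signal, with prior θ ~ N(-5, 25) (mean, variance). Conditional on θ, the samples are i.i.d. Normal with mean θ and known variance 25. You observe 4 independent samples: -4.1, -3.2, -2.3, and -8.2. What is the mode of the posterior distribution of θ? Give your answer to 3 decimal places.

θ̂_MAP = -4.560

n = 4; x̄ = ((-4.1) + (-3.2) + (-2.3) + (-8.2))/4 = -17.8/4 = -4.45.
For a Normal prior and Normal likelihood with known variance, the posterior is Normal; its mode equals its mean, the precision-weighted average.
Prior precision 1/σ₀² = 1/25 = 0.04; data precision n/σ² = 4/25 = 0.16.
θ̂ = (0.04·(-5) + 0.16·(-4.45)) / (0.04 + 0.16) = (-0.912)/0.2 = -4.560.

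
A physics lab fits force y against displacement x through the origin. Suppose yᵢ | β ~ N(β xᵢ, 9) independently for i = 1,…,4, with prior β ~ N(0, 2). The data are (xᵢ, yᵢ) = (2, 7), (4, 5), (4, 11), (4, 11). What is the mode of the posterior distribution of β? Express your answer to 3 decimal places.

log p(β | y) = −Σ(yᵢ − βxᵢ)²/(2·9) − β²/(2·2) + const.
Setting the derivative to zero: Σxᵢ(yᵢ − βxᵢ)/9 − β/2 = 0, so β = Σxᵢyᵢ / (Σxᵢ² + σ²/τ²).
Σxᵢyᵢ = 2·7 + 4·5 + 4·11 + 4·11 = 122; Σxᵢ² = 52; σ²/τ² = 4.5.
β̂_MAP = 122 / (52 + 4.5) = 122/56.5 ≈ 2.159.

β̂_MAP = 2.159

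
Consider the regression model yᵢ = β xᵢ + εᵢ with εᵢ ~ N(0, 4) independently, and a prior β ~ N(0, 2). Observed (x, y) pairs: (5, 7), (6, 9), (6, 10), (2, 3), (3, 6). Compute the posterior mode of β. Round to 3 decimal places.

β̂_MAP = 1.545

log p(β | y) = −Σ(yᵢ − βxᵢ)²/(2·4) − β²/(2·2) + const.
Setting the derivative to zero: Σxᵢ(yᵢ − βxᵢ)/4 − β/2 = 0, so β = Σxᵢyᵢ / (Σxᵢ² + σ²/τ²).
Σxᵢyᵢ = 5·7 + 6·9 + 6·10 + 2·3 + 3·6 = 173; Σxᵢ² = 110; σ²/τ² = 2.
β̂_MAP = 173 / (110 + 2) = 173/112 ≈ 1.545.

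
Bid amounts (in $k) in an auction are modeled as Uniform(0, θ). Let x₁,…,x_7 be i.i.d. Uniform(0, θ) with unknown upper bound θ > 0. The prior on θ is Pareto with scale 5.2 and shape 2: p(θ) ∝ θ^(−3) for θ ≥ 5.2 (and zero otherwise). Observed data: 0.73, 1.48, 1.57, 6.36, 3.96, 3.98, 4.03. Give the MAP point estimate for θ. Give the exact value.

The Uniform(0, θ) likelihood is θ^(−n) for θ ≥ max(xᵢ), zero otherwise. Here max(xᵢ) = 6.36.
Posterior ∝ θ^(−3) · θ^(−7) = θ^(−10) on θ ≥ max(5.2, 6.36) = 6.36.
This density is strictly decreasing in θ, so the posterior mode lies at the lower boundary of the support.

θ̂_MAP = 6.36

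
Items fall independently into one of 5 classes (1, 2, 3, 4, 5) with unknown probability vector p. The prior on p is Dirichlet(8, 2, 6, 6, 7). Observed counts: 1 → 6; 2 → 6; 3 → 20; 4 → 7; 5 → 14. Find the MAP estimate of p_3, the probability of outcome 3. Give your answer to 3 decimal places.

MAP estimate: 0.325

The posterior is Dirichlet(αᵢ + nᵢ) = Dirichlet(14, 8, 26, 13, 21).
For a Dirichlet(a₁,…,a_K) with all aᵢ > 1, the mode has j-th component (aⱼ − 1)/(Σaᵢ − K).
Here Σaᵢ = 82 and K = 5, so p_3 = (26 − 1)/(82 − 5) = 25/77 ≈ 0.325.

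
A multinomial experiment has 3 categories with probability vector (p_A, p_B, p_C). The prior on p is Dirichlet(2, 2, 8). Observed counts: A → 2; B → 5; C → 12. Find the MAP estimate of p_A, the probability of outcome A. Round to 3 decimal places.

The posterior is Dirichlet(αᵢ + nᵢ) = Dirichlet(4, 7, 20).
For a Dirichlet(a₁,…,a_K) with all aᵢ > 1, the mode has j-th component (aⱼ − 1)/(Σaᵢ − K).
Here Σaᵢ = 31 and K = 3, so p_A = (4 − 1)/(31 − 3) = 3/28 ≈ 0.107.

MAP estimate of p_A = 0.107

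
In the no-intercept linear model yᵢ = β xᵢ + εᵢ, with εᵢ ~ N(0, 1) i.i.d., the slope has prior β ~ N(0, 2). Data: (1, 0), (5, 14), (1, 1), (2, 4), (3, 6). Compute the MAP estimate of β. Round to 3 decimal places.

log p(β | y) = −Σ(yᵢ − βxᵢ)²/(2·1) − β²/(2·2) + const.
Setting the derivative to zero: Σxᵢ(yᵢ − βxᵢ)/1 − β/2 = 0, so β = Σxᵢyᵢ / (Σxᵢ² + σ²/τ²).
Σxᵢyᵢ = 1·0 + 5·14 + 1·1 + 2·4 + 3·6 = 97; Σxᵢ² = 40; σ²/τ² = 0.5.
β̂_MAP = 97 / (40 + 0.5) = 97/40.5 ≈ 2.395.

β̂_MAP = 2.395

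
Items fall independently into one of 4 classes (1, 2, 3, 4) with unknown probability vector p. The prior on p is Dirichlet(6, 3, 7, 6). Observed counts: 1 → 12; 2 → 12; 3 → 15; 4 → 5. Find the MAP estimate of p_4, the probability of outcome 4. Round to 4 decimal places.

The posterior is Dirichlet(αᵢ + nᵢ) = Dirichlet(18, 15, 22, 11).
For a Dirichlet(a₁,…,a_K) with all aᵢ > 1, the mode has j-th component (aⱼ − 1)/(Σaᵢ − K).
Here Σaᵢ = 66 and K = 4, so p_4 = (11 − 1)/(66 − 4) = 10/62 ≈ 0.1613.

MAP estimate: 0.1613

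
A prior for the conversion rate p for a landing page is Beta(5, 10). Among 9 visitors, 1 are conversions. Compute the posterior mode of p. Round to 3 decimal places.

p̂_MAP = 0.227

Prior: Beta(5, 10).
Data: 1 success in 9 trials. The binomial likelihood contributes p(1−p)^8, so the posterior is Beta(5+1, 10+8) = Beta(6, 18).
For Beta(a, b) with a, b > 1 the mode is (a−1)/(a+b−2) = 5/22 ≈ 0.227.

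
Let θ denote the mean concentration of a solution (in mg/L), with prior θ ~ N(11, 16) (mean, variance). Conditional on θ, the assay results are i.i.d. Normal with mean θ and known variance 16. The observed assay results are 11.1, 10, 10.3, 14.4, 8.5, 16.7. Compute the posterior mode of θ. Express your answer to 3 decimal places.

θ̂_MAP = 11.714

n = 6; x̄ = (11.1 + 10 + 10.3 + 14.4 + 8.5 + 16.7)/6 = 71/6 = 71/6 ≈ 11.8333.
For a Normal prior and Normal likelihood with known variance, the posterior is Normal; its mode equals its mean, the precision-weighted average.
Prior precision 1/σ₀² = 1/16 = 0.0625; data precision n/σ² = 6/16 = 0.375.
θ̂ = (0.0625·11 + 0.375·(71/6)) / (0.0625 + 0.375) = 5.125/0.4375 = 82/7 ≈ 11.714.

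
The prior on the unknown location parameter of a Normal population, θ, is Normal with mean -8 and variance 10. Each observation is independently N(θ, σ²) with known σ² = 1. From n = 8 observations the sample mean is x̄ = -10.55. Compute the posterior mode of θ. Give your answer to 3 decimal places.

θ̂_MAP = -10.519

n = 8, x̄ = -10.55.
For a Normal prior and Normal likelihood with known variance, the posterior is Normal; its mode equals its mean, the precision-weighted average.
Prior precision 1/σ₀² = 1/10 = 0.1; data precision n/σ² = 8/1 = 8.
θ̂ = (0.1·(-8) + 8·(-10.55)) / (0.1 + 8) = (-85.2)/8.1 = -284/27 ≈ -10.519.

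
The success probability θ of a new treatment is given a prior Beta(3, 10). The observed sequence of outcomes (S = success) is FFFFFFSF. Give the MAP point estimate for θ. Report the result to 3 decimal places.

θ̂_MAP = 0.158

Prior: Beta(3, 10).
Data: 1 success in 8 trials (from the sequence). The binomial likelihood contributes θ(1−θ)^7, so the posterior is Beta(3+1, 10+7) = Beta(4, 17).
For Beta(a, b) with a, b > 1 the mode is (a−1)/(a+b−2) = 3/19 ≈ 0.158.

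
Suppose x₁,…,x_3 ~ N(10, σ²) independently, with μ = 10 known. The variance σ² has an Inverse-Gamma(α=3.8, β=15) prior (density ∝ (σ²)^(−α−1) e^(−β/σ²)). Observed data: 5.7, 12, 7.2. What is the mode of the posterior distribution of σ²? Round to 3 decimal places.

σ̂²_MAP = 4.788

Sum of squared deviations about the known mean: SS = (5.7−10)² + (12−10)² + (7.2−10)² = 30.33.
The Normal likelihood contributes (σ²)^(−n/2) exp(−SS/(2σ²)), so the posterior is Inverse-Gamma(α + n/2, β + SS/2) = Inverse-Gamma(5.3, 30.165).
The mode of Inverse-Gamma(a, b) is b/(a+1) = 30.165/6.3 ≈ 4.788.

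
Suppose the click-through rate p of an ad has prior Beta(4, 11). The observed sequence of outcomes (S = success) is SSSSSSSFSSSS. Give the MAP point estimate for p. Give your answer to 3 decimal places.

Prior: Beta(4, 11).
Data: 11 successes in 12 trials (from the sequence). The binomial likelihood contributes p^11(1−p)^1, so the posterior is Beta(4+11, 11+1) = Beta(15, 12).
For Beta(a, b) with a, b > 1 the mode is (a−1)/(a+b−2) = 14/25 ≈ 0.560.

p̂_MAP = 0.560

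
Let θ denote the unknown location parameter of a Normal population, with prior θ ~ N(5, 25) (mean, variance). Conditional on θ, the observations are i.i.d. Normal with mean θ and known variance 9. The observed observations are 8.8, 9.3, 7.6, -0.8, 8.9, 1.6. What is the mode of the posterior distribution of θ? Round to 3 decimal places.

n = 6; x̄ = (8.8 + 9.3 + 7.6 + (-0.8) + 8.9 + 1.6)/6 = 35.4/6 = 5.9.
For a Normal prior and Normal likelihood with known variance, the posterior is Normal; its mode equals its mean, the precision-weighted average.
Prior precision 1/σ₀² = 1/25 = 0.04; data precision n/σ² = 6/9 = 2/3.
θ̂ = (0.04·5 + (2/3)·5.9) / (0.04 + 2/3) = (62/15)/(53/75) = 310/53 ≈ 5.849.

θ̂_MAP = 5.849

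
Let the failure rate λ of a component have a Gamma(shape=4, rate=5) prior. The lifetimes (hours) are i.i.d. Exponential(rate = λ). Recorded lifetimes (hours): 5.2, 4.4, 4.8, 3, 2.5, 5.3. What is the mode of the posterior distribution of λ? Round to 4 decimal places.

λ̂_MAP = 0.2980

The Exponential(rate=λ) likelihood is ∝ λ^n e^(−λΣtᵢ). Here n = 6 and Σtᵢ = 5.2 + 4.4 + 4.8 + 3 + 2.5 + 5.3 = 25.2.
Posterior ∝ λ^3e^(−5λ) · λ^6e^(−25.2λ) = λ^9e^(−30.2λ), i.e. Gamma(10, 30.2).
Mode = (a−1)/b = 9/30.2 ≈ 0.2980.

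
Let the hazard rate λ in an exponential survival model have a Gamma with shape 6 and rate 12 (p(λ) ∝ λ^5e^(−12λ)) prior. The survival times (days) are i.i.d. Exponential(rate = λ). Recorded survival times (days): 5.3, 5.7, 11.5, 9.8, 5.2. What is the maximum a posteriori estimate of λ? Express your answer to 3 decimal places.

λ̂_MAP = 0.202

The Exponential(rate=λ) likelihood is ∝ λ^n e^(−λΣtᵢ). Here n = 5 and Σtᵢ = 5.3 + 5.7 + 11.5 + 9.8 + 5.2 = 37.5.
Posterior ∝ λ^5e^(−12λ) · λ^5e^(−37.5λ) = λ^10e^(−49.5λ), i.e. Gamma(11, 49.5).
Mode = (a−1)/b = 10/49.5 ≈ 0.202.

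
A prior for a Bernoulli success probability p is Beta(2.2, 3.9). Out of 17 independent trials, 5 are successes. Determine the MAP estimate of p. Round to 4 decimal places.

Prior: Beta(2.2, 3.9).
Data: 5 successes in 17 trials. The binomial likelihood contributes p^5(1−p)^12, so the posterior is Beta(2.2+5, 3.9+12) = Beta(7.2, 15.9).
For Beta(a, b) with a, b > 1 the mode is (a−1)/(a+b−2) = 6.2/21.1 ≈ 0.2938.

p̂_MAP = 0.2938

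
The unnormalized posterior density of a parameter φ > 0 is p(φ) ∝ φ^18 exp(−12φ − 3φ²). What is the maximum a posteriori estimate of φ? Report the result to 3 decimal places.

ℓ'(φ) = 18/φ − 12 − 6φ. Setting this to zero and multiplying by φ: 6φ² + 12φ − 18 = 0.
φ = (−12 + √(12² + 4·6·18)) / (2·6) = (−12 + √576) / 12 = (−12 + 24)/12 = 1.
ℓ''(φ) = −18/φ² − 6 < 0, confirming a maximum.

φ̂_MAP = 1.000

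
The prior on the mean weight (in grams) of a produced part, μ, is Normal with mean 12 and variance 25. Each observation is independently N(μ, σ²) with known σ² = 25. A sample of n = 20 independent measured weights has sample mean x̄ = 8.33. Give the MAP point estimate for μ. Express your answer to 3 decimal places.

n = 20, x̄ = 8.33.
For a Normal prior and Normal likelihood with known variance, the posterior is Normal; its mode equals its mean, the precision-weighted average.
Prior precision 1/σ₀² = 1/25 = 0.04; data precision n/σ² = 20/25 = 0.8.
μ̂ = (0.04·12 + 0.8·8.33) / (0.04 + 0.8) = 7.144/0.84 = 893/105 ≈ 8.505.

μ̂_MAP = 8.505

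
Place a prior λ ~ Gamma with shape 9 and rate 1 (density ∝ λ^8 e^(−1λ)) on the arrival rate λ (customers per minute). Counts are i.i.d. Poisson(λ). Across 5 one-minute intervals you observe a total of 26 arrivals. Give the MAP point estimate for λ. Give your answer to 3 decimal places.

λ̂_MAP = 5.667

Σxᵢ = 26, n = 5.
Posterior ∝ λ^8e^(−1λ) · λ^26e^(−5λ) = λ^34e^(−6λ), i.e. Gamma(shape=35, rate=6).
The mode of a Gamma(a, b) with a ≥ 1 (shape–rate) is (a−1)/b = 34/6 ≈ 5.667.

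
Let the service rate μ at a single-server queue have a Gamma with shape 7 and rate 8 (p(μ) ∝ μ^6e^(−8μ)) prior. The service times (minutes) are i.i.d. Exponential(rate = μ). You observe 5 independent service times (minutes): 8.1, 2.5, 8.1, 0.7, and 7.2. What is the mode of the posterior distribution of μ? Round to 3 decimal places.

The Exponential(rate=μ) likelihood is ∝ μ^n e^(−μΣtᵢ). Here n = 5 and Σtᵢ = 8.1 + 2.5 + 8.1 + 0.7 + 7.2 = 26.6.
Posterior ∝ μ^6e^(−8μ) · μ^5e^(−26.6μ) = μ^11e^(−34.6μ), i.e. Gamma(12, 34.6).
Mode = (a−1)/b = 11/34.6 ≈ 0.318.

μ̂_MAP = 0.318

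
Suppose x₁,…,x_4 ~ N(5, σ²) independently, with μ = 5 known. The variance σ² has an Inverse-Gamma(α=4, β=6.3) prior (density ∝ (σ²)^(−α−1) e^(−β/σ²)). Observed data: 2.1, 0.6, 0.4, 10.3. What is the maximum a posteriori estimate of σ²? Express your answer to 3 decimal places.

σ̂²_MAP = 6.401

Sum of squared deviations about the known mean: SS = (2.1−5)² + (0.6−5)² + (0.4−5)² + (10.3−5)² = 77.02.
The Normal likelihood contributes (σ²)^(−n/2) exp(−SS/(2σ²)), so the posterior is Inverse-Gamma(α + n/2, β + SS/2) = Inverse-Gamma(6, 44.81).
The mode of Inverse-Gamma(a, b) is b/(a+1) = 44.81/7 ≈ 6.401.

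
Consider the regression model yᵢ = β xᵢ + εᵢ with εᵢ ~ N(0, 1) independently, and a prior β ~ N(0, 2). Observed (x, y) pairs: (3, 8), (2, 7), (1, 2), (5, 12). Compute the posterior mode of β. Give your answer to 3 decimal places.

log p(β | y) = −Σ(yᵢ − βxᵢ)²/(2·1) − β²/(2·2) + const.
Setting the derivative to zero: Σxᵢ(yᵢ − βxᵢ)/1 − β/2 = 0, so β = Σxᵢyᵢ / (Σxᵢ² + σ²/τ²).
Σxᵢyᵢ = 3·8 + 2·7 + 1·2 + 5·12 = 100; Σxᵢ² = 39; σ²/τ² = 0.5.
β̂_MAP = 100 / (39 + 0.5) = 100/39.5 ≈ 2.532.

β̂_MAP = 2.532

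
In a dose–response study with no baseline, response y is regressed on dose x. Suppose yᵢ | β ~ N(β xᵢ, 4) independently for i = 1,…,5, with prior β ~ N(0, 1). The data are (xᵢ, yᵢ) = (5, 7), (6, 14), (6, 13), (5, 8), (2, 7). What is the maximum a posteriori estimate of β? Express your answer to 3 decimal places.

log p(β | y) = −Σ(yᵢ − βxᵢ)²/(2·4) − β²/(2·1) + const.
Setting the derivative to zero: Σxᵢ(yᵢ − βxᵢ)/4 − β/1 = 0, so β = Σxᵢyᵢ / (Σxᵢ² + σ²/τ²).
Σxᵢyᵢ = 5·7 + 6·14 + 6·13 + 5·8 + 2·7 = 251; Σxᵢ² = 126; σ²/τ² = 4.
β̂_MAP = 251 / (126 + 4) = 251/130 ≈ 1.931.

β̂_MAP = 1.931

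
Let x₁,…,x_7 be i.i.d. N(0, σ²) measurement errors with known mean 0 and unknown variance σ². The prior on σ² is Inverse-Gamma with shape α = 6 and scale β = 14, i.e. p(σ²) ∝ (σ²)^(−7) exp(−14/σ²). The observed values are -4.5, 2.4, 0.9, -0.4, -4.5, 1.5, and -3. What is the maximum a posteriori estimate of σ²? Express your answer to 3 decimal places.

Sum of squared deviations about the known mean: SS = (-4.5−0)² + (2.4−0)² + (0.9−0)² + (-0.4−0)² + (-4.5−0)² + (1.5−0)² + (-3−0)² = 58.48.
The Normal likelihood contributes (σ²)^(−n/2) exp(−SS/(2σ²)), so the posterior is Inverse-Gamma(α + n/2, β + SS/2) = Inverse-Gamma(9.5, 43.24).
The mode of Inverse-Gamma(a, b) is b/(a+1) = 43.24/10.5 ≈ 4.118.

σ̂²_MAP = 4.118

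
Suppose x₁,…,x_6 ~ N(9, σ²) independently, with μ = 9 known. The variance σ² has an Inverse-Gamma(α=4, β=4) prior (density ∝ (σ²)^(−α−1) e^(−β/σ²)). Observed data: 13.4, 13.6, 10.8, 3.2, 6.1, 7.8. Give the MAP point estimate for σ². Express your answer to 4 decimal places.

σ̂²_MAP = 5.9531

Sum of squared deviations about the known mean: SS = (13.4−9)² + (13.6−9)² + (10.8−9)² + (3.2−9)² + (6.1−9)² + (7.8−9)² = 87.25.
The Normal likelihood contributes (σ²)^(−n/2) exp(−SS/(2σ²)), so the posterior is Inverse-Gamma(α + n/2, β + SS/2) = Inverse-Gamma(7, 47.625).
The mode of Inverse-Gamma(a, b) is b/(a+1) = 47.625/8 ≈ 5.9531.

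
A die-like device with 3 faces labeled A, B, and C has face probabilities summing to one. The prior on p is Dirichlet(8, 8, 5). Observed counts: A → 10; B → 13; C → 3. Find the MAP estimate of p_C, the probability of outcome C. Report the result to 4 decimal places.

The posterior is Dirichlet(αᵢ + nᵢ) = Dirichlet(18, 21, 8).
For a Dirichlet(a₁,…,a_K) with all aᵢ > 1, the mode has j-th component (aⱼ − 1)/(Σaᵢ − K).
Here Σaᵢ = 47 and K = 3, so p_C = (8 − 1)/(47 − 3) = 7/44 ≈ 0.1591.

MAP estimate of p_C = 0.1591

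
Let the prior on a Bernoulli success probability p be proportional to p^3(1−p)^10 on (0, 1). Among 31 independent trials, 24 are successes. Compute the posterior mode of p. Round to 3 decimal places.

p̂_MAP = 0.614

The prior density ∝ p^3(1−p)^10 is the kernel of Beta(4, 11).
Data: 24 successes in 31 trials. The binomial likelihood contributes p^24(1−p)^7, so the posterior is Beta(4+24, 11+7) = Beta(28, 18).
For Beta(a, b) with a, b > 1 the mode is (a−1)/(a+b−2) = 27/44 ≈ 0.614.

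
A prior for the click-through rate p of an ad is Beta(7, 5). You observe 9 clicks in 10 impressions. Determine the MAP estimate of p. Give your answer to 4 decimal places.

p̂_MAP = 0.7500

Prior: Beta(7, 5).
Data: 9 successes in 10 trials. The binomial likelihood contributes p^9(1−p)^1, so the posterior is Beta(7+9, 5+1) = Beta(16, 6).
For Beta(a, b) with a, b > 1 the mode is (a−1)/(a+b−2) = 15/20 ≈ 0.7500.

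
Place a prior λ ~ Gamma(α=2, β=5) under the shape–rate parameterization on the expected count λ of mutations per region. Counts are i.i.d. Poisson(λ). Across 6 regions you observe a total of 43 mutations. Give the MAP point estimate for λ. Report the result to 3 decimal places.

λ̂_MAP = 4.000

Σxᵢ = 43, n = 6.
Posterior ∝ λe^(−5λ) · λ^43e^(−6λ) = λ^44e^(−11λ), i.e. Gamma(shape=45, rate=11).
The mode of a Gamma(a, b) with a ≥ 1 (shape–rate) is (a−1)/b = 44/11 ≈ 4.000.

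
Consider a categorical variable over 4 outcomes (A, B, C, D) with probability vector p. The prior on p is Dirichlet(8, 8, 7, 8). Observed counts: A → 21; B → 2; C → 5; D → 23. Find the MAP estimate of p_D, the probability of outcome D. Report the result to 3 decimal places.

The posterior is Dirichlet(αᵢ + nᵢ) = Dirichlet(29, 10, 12, 31).
For a Dirichlet(a₁,…,a_K) with all aᵢ > 1, the mode has j-th component (aⱼ − 1)/(Σaᵢ − K).
Here Σaᵢ = 82 and K = 4, so p_D = (31 − 1)/(82 − 4) = 30/78 ≈ 0.385.

MAP estimate of p_D = 0.385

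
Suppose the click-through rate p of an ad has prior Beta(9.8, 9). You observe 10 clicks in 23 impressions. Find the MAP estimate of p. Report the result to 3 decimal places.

Prior: Beta(9.8, 9).
Data: 10 successes in 23 trials. The binomial likelihood contributes p^10(1−p)^13, so the posterior is Beta(9.8+10, 9+13) = Beta(19.8, 22).
For Beta(a, b) with a, b > 1 the mode is (a−1)/(a+b−2) = 18.8/39.8 ≈ 0.472.

p̂_MAP = 0.472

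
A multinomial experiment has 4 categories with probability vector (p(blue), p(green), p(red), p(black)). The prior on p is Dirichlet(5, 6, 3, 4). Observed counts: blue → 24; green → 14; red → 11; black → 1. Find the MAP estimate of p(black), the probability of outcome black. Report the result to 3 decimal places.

The posterior is Dirichlet(αᵢ + nᵢ) = Dirichlet(29, 20, 14, 5).
For a Dirichlet(a₁,…,a_K) with all aᵢ > 1, the mode has j-th component (aⱼ − 1)/(Σaᵢ − K).
Here Σaᵢ = 68 and K = 4, so p(black) = (5 − 1)/(68 − 4) = 4/64 ≈ 0.063.

MAP estimate of p(black) = 0.063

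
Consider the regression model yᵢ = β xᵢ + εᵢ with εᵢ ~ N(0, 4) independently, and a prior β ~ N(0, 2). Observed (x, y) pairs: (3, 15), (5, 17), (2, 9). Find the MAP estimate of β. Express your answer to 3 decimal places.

β̂_MAP = 3.700

log p(β | y) = −Σ(yᵢ − βxᵢ)²/(2·4) − β²/(2·2) + const.
Setting the derivative to zero: Σxᵢ(yᵢ − βxᵢ)/4 − β/2 = 0, so β = Σxᵢyᵢ / (Σxᵢ² + σ²/τ²).
Σxᵢyᵢ = 3·15 + 5·17 + 2·9 = 148; Σxᵢ² = 38; σ²/τ² = 2.
β̂_MAP = 148 / (38 + 2) = 148/40 ≈ 3.700.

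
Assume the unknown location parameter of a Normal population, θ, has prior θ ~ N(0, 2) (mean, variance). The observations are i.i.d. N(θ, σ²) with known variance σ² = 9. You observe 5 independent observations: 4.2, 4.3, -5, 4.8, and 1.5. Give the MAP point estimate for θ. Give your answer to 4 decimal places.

θ̂_MAP = 1.0316

n = 5; x̄ = (4.2 + 4.3 + (-5) + 4.8 + 1.5)/5 = 9.8/5 = 1.96.
For a Normal prior and Normal likelihood with known variance, the posterior is Normal; its mode equals its mean, the precision-weighted average.
Prior precision 1/σ₀² = 1/2 = 0.5; data precision n/σ² = 5/9.
θ̂ = (0.5·0 + (5/9)·1.96) / (0.5 + 5/9) = (49/45)/(19/18) = 98/95 ≈ 1.0316.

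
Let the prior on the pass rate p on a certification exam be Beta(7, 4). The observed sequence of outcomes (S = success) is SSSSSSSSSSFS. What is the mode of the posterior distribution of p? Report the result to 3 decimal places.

Prior: Beta(7, 4).
Data: 11 successes in 12 trials (from the sequence). The binomial likelihood contributes p^11(1−p)^1, so the posterior is Beta(7+11, 4+1) = Beta(18, 5).
For Beta(a, b) with a, b > 1 the mode is (a−1)/(a+b−2) = 17/21 ≈ 0.810.

p̂_MAP = 0.810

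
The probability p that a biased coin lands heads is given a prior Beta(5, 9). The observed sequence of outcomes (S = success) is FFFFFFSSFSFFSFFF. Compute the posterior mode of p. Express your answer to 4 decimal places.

Prior: Beta(5, 9).
Data: 4 successes in 16 trials (from the sequence). The binomial likelihood contributes p^4(1−p)^12, so the posterior is Beta(5+4, 9+12) = Beta(9, 21).
For Beta(a, b) with a, b > 1 the mode is (a−1)/(a+b−2) = 8/28 ≈ 0.2857.

p̂_MAP = 0.2857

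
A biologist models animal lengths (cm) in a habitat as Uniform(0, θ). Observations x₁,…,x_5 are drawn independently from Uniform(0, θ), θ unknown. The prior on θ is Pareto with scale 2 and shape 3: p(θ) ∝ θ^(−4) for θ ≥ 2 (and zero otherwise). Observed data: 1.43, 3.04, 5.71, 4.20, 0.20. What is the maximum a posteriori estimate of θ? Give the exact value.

θ̂_MAP = 5.71

The Uniform(0, θ) likelihood is θ^(−n) for θ ≥ max(xᵢ), zero otherwise. Here max(xᵢ) = 5.71.
Posterior ∝ θ^(−4) · θ^(−5) = θ^(−9) on θ ≥ max(2, 5.71) = 5.71.
This density is strictly decreasing in θ, so the posterior mode lies at the lower boundary of the support.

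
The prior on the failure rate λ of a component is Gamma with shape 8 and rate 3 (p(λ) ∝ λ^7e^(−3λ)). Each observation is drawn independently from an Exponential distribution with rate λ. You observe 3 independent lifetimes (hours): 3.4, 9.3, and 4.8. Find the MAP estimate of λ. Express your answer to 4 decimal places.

The Exponential(rate=λ) likelihood is ∝ λ^n e^(−λΣtᵢ). Here n = 3 and Σtᵢ = 3.4 + 9.3 + 4.8 = 17.5.
Posterior ∝ λ^7e^(−3λ) · λ^3e^(−17.5λ) = λ^10e^(−20.5λ), i.e. Gamma(11, 20.5).
Mode = (a−1)/b = 10/20.5 ≈ 0.4878.

λ̂_MAP = 0.4878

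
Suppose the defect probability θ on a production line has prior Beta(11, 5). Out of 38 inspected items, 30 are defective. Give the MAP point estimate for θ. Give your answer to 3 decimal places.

Prior: Beta(11, 5).
Data: 30 successes in 38 trials. The binomial likelihood contributes θ^30(1−θ)^8, so the posterior is Beta(11+30, 5+8) = Beta(41, 13).
For Beta(a, b) with a, b > 1 the mode is (a−1)/(a+b−2) = 40/52 ≈ 0.769.

θ̂_MAP = 0.769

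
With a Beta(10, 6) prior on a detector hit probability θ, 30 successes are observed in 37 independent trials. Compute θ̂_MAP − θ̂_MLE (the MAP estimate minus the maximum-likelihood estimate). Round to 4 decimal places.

MAP − MLE = -0.0461

Posterior is Beta(40, 13); MAP = (40−1)/(53−2) = 39/51 ≈ 0.76471.
MLE ignores the prior: θ̂_MLE = k/n = 30/37 ≈ 0.81081.
Difference = 39/51 − 30/37 = -29/629 ≈ -0.0461.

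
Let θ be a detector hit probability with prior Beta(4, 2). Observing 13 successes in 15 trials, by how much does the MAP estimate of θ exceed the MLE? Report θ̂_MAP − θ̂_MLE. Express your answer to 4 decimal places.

MAP − MLE = -0.0246

Posterior is Beta(17, 4); MAP = (17−1)/(21−2) = 16/19 ≈ 0.84211.
MLE ignores the prior: θ̂_MLE = k/n = 13/15 ≈ 0.86667.
Difference = 16/19 − 13/15 = -7/285 ≈ -0.0246.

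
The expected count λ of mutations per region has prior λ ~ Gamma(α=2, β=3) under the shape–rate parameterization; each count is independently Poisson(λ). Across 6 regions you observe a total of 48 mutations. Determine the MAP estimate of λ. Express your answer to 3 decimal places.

λ̂_MAP = 5.444

Σxᵢ = 48, n = 6.
Posterior ∝ λe^(−3λ) · λ^48e^(−6λ) = λ^49e^(−9λ), i.e. Gamma(shape=50, rate=9).
The mode of a Gamma(a, b) with a ≥ 1 (shape–rate) is (a−1)/b = 49/9 ≈ 5.444.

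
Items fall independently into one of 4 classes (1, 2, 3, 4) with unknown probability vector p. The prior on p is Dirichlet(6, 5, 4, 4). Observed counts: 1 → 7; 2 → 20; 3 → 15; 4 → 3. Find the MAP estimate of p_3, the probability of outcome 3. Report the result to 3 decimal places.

The posterior is Dirichlet(αᵢ + nᵢ) = Dirichlet(13, 25, 19, 7).
For a Dirichlet(a₁,…,a_K) with all aᵢ > 1, the mode has j-th component (aⱼ − 1)/(Σaᵢ − K).
Here Σaᵢ = 64 and K = 4, so p_3 = (19 − 1)/(64 − 4) = 18/60 ≈ 0.300.

MAP estimate: 0.300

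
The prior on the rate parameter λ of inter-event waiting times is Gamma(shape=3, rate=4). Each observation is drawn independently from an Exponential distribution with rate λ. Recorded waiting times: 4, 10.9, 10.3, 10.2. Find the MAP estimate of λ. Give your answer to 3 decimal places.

λ̂_MAP = 0.152

The Exponential(rate=λ) likelihood is ∝ λ^n e^(−λΣtᵢ). Here n = 4 and Σtᵢ = 4 + 10.9 + 10.3 + 10.2 = 35.4.
Posterior ∝ λ^2e^(−4λ) · λ^4e^(−35.4λ) = λ^6e^(−39.4λ), i.e. Gamma(7, 39.4).
Mode = (a−1)/b = 6/39.4 ≈ 0.152.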